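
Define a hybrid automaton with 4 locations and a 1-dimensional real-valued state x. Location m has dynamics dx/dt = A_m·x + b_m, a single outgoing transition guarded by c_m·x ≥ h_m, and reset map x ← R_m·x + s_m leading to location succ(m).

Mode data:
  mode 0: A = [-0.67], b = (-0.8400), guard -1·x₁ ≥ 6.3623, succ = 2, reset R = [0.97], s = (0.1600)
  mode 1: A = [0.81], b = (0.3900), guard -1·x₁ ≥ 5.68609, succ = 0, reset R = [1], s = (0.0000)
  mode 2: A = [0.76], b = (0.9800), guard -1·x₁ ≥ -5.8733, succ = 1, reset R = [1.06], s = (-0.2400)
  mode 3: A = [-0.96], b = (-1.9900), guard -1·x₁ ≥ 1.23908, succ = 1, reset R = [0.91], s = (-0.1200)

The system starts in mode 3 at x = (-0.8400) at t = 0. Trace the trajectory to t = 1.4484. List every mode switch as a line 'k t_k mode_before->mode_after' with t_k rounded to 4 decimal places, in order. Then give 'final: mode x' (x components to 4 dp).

Mode 3: guard c·x = 1.2391 hit at Δt = 0.4074 (t = 0.4074), x⁻ = (-1.2391) → reset → x⁺ = (-1.2476), jump to mode 1
Mode 1: flow for 1.0410 to horizon, guard not reached → x = (-2.2617)

1 0.4074 3->1
final: 1 -2.2617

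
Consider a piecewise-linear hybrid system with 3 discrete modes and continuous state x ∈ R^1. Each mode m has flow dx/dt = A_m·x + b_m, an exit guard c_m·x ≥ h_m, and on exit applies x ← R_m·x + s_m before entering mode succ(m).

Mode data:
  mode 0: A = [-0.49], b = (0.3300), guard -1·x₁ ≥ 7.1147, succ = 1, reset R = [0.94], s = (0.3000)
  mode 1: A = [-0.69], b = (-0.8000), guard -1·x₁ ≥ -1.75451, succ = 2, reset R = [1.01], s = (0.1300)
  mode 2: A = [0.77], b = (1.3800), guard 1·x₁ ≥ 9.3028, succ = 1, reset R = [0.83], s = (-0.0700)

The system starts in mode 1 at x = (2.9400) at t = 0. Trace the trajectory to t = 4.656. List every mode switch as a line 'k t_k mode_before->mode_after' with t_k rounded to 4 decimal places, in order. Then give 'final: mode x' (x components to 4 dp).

1 0.4947 1->2
2 1.9229 2->1
3 3.5265 1->2
final: 2 7.0233

Mode 1: guard c·x = -1.7545 hit at Δt = 0.4947 (t = 0.4947), x⁻ = (1.7545) → reset → x⁺ = (1.9021), jump to mode 2
Mode 2: guard c·x = 9.3028 hit at Δt = 1.4282 (t = 1.9229), x⁻ = (9.3028) → reset → x⁺ = (7.6513), jump to mode 1
Mode 1: guard c·x = -1.7545 hit at Δt = 1.6036 (t = 3.5265), x⁻ = (1.7545) → reset → x⁺ = (1.9021), jump to mode 2
Mode 2: flow for 1.1295 to horizon, guard not reached → x = (7.0233)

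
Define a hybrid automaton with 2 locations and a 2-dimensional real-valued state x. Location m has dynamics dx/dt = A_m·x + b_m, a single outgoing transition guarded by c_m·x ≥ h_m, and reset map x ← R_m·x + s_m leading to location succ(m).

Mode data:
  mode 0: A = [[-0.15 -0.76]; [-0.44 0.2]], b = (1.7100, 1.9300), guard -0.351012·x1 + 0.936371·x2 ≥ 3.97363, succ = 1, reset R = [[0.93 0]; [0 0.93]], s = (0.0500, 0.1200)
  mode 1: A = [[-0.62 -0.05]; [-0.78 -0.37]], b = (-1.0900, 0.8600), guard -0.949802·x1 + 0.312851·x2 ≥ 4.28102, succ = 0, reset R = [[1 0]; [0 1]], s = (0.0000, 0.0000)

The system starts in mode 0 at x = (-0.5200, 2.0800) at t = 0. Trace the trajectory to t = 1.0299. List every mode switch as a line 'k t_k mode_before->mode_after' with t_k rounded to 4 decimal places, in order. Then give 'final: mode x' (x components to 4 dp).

1 0.6644 0->1
final: 1 -0.9928 3.8246

Mode 0: guard c·x = 3.9736 hit at Δt = 0.6644 (t = 0.6644), x⁻ = (-0.8282, 3.9332) → reset → x⁺ = (-0.7203, 3.7779), jump to mode 1
Mode 1: flow for 0.3655 to horizon, guard not reached → x = (-0.9928, 3.8246)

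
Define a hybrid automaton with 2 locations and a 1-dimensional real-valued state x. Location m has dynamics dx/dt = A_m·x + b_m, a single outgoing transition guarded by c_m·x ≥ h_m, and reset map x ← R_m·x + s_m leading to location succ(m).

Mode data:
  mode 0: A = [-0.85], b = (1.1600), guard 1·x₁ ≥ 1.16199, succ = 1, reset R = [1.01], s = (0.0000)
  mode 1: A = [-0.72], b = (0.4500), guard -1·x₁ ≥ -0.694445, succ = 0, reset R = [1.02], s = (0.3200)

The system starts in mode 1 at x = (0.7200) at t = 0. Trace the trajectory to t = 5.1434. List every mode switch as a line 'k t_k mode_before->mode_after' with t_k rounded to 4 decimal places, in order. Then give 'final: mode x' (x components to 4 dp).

1 0.4352 1->0
2 1.0310 0->1
3 3.9016 1->0
4 4.4974 0->1
final: 1 0.9696

Mode 1: guard c·x = -0.6944 hit at Δt = 0.4352 (t = 0.4352), x⁻ = (0.6944) → reset → x⁺ = (1.0283), jump to mode 0
Mode 0: guard c·x = 1.1620 hit at Δt = 0.5958 (t = 1.0310), x⁻ = (1.1620) → reset → x⁺ = (1.1736), jump to mode 1
Mode 1: guard c·x = -0.6944 hit at Δt = 2.8706 (t = 3.9016), x⁻ = (0.6944) → reset → x⁺ = (1.0283), jump to mode 0
Mode 0: guard c·x = 1.1620 hit at Δt = 0.5958 (t = 4.4974), x⁻ = (1.1620) → reset → x⁺ = (1.1736), jump to mode 1
Mode 1: flow for 0.6460 to horizon, guard not reached → x = (0.9696)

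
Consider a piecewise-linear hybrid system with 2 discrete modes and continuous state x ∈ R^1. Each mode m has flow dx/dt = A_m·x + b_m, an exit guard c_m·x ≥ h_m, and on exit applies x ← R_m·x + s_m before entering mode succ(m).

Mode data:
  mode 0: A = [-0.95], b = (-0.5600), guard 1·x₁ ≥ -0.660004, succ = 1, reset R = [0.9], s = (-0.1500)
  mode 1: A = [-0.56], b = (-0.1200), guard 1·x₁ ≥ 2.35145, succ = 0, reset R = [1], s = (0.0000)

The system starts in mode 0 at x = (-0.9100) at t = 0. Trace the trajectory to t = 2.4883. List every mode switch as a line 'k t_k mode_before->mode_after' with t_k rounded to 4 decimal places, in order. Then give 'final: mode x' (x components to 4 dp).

Mode 0: guard c·x = -0.6600 hit at Δt = 1.5936 (t = 1.5936), x⁻ = (-0.6600) → reset → x⁺ = (-0.7440), jump to mode 1
Mode 1: flow for 0.8947 to horizon, guard not reached → x = (-0.5352)

1 1.5936 0->1
final: 1 -0.5352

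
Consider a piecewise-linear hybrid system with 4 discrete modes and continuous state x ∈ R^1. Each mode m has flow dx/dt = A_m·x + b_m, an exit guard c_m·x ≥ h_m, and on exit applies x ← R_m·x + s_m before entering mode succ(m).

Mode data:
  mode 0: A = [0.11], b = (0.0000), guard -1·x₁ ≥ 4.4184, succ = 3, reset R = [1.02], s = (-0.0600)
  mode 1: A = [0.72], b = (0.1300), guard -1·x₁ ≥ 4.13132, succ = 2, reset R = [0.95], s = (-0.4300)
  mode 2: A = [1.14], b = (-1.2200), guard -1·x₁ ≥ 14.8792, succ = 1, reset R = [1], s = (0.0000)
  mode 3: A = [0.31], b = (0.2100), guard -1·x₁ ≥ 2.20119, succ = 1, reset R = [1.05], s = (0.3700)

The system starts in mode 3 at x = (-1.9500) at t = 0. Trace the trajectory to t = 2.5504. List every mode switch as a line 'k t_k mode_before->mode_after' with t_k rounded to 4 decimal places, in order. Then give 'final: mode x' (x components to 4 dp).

Mode 3: guard c·x = 2.2012 hit at Δt = 0.5811 (t = 0.5811), x⁻ = (-2.2012) → reset → x⁺ = (-1.9412), jump to mode 1
Mode 1: guard c·x = 4.1313 hit at Δt = 1.1225 (t = 1.7036), x⁻ = (-4.1313) → reset → x⁺ = (-4.3548), jump to mode 2
Mode 2: flow for 0.8468 to horizon, guard not reached → x = (-13.1741)

1 0.5811 3->1
2 1.7036 1->2
final: 2 -13.1741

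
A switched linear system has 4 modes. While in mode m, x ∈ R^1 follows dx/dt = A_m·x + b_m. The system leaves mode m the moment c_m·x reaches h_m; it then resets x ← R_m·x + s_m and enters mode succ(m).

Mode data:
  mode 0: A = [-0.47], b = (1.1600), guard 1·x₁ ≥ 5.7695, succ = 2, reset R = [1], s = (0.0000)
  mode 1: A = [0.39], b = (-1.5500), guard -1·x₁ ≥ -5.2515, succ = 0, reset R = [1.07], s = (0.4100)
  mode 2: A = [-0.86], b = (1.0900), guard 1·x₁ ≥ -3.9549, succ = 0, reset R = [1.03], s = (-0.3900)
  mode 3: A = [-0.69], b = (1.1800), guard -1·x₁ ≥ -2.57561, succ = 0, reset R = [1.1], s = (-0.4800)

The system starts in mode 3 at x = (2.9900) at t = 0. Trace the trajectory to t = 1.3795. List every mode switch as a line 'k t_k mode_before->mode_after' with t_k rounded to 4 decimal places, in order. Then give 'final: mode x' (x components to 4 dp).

1 0.5670 3->0
final: 0 2.3896

Mode 3: guard c·x = -2.5756 hit at Δt = 0.5670 (t = 0.5670), x⁻ = (2.5756) → reset → x⁺ = (2.3532), jump to mode 0
Mode 0: flow for 0.8125 to horizon, guard not reached → x = (2.3896)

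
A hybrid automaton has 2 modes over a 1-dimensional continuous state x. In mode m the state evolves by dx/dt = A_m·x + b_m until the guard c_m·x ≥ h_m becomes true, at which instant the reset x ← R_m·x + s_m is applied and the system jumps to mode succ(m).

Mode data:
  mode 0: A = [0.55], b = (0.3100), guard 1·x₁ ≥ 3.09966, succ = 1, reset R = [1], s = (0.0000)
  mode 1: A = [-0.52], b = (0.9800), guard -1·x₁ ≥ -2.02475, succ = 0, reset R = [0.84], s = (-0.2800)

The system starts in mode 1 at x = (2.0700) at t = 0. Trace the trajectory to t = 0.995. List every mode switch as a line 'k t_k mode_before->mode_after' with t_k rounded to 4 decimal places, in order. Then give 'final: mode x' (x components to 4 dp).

Mode 1: guard c·x = -2.0248 hit at Δt = 0.5381 (t = 0.5381), x⁻ = (2.0248) → reset → x⁺ = (1.4208), jump to mode 0
Mode 0: flow for 0.4569 to horizon, guard not reached → x = (1.9877)

1 0.5381 1->0
final: 0 1.9877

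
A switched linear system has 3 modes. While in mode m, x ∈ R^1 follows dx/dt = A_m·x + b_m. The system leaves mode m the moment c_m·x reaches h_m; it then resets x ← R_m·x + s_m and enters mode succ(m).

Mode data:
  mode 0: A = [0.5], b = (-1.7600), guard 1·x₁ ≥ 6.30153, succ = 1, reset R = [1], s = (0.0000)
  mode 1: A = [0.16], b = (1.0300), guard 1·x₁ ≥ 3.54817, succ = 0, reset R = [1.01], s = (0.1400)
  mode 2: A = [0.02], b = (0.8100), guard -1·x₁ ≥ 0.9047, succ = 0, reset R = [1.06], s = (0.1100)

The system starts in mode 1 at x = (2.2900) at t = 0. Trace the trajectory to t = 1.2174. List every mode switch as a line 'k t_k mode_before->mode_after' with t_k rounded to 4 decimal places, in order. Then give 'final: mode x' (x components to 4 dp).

1 0.8417 1->0
final: 0 3.7657

Mode 1: guard c·x = 3.5482 hit at Δt = 0.8417 (t = 0.8417), x⁻ = (3.5482) → reset → x⁺ = (3.7237), jump to mode 0
Mode 0: flow for 0.3757 to horizon, guard not reached → x = (3.7657)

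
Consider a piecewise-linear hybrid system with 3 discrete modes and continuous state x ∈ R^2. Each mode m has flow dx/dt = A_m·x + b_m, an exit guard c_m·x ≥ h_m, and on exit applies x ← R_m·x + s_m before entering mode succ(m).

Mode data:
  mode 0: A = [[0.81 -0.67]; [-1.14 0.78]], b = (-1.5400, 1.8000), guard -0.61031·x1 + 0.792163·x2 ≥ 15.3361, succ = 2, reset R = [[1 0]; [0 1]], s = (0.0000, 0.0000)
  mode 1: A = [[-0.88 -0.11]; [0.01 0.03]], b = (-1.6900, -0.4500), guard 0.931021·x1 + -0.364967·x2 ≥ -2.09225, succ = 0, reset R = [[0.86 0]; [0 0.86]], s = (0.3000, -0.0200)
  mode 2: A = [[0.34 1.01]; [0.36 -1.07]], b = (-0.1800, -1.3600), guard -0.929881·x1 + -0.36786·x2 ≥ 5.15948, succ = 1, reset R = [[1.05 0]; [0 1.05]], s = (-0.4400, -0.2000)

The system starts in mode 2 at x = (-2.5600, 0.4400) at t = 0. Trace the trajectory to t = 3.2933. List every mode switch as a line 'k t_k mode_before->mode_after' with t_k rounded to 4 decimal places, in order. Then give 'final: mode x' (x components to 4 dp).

1 1.1250 2->1
2 2.1633 1->0
final: 0 -9.7048 7.3786

Mode 2: guard c·x = 5.1595 hit at Δt = 1.1250 (t = 1.1250), x⁻ = (-4.9039, -1.6295) → reset → x⁺ = (-5.5891, -1.9110), jump to mode 1
Mode 1: guard c·x = -2.0922 hit at Δt = 1.0383 (t = 2.1633), x⁻ = (-3.2236, -2.4907) → reset → x⁺ = (-2.4723, -2.1620), jump to mode 0
Mode 0: flow for 1.1300 to horizon, guard not reached → x = (-9.7048, 7.3786)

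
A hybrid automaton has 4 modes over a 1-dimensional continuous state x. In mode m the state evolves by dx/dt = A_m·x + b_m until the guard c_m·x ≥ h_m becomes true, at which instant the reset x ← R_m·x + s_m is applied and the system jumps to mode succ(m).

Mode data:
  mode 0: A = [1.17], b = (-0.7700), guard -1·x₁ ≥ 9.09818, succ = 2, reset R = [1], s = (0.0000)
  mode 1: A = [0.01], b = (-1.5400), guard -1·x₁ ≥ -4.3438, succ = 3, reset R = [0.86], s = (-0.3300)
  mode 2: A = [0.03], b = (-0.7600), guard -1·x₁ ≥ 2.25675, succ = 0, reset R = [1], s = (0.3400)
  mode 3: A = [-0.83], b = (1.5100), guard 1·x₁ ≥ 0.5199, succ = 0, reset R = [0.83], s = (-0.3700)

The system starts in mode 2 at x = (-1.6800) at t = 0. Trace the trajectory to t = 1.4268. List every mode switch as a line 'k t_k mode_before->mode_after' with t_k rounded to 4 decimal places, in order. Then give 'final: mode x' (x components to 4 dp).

1 0.7042 2->0
final: 0 -5.3388

Mode 2: guard c·x = 2.2567 hit at Δt = 0.7042 (t = 0.7042), x⁻ = (-2.2567) → reset → x⁺ = (-1.9167), jump to mode 0
Mode 0: flow for 0.7226 to horizon, guard not reached → x = (-5.3388)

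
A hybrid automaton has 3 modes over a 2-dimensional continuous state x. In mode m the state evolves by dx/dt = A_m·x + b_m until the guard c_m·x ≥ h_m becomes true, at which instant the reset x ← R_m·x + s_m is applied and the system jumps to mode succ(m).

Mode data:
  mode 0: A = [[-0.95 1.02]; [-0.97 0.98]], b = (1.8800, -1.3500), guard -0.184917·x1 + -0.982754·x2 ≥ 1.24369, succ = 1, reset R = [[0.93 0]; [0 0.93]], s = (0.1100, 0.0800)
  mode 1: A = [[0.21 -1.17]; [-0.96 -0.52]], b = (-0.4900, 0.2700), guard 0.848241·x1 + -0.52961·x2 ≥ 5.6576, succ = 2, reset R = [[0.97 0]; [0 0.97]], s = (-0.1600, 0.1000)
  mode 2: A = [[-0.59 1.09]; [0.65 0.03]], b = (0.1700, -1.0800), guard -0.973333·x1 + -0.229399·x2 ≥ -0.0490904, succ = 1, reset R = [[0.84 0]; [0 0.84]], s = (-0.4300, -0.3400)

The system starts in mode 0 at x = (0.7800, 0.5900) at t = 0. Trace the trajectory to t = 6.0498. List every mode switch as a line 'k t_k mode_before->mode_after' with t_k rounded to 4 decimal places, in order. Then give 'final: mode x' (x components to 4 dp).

1 0.7587 0->1
2 2.2770 1->2
3 3.2002 2->1
4 4.7863 1->2
5 5.6227 2->1
final: 1 1.2699 -2.3453

Mode 0: guard c·x = 1.2437 hit at Δt = 0.7587 (t = 0.7587), x⁻ = (1.1642, -1.4846) → reset → x⁺ = (1.1927, -1.3007), jump to mode 1
Mode 1: guard c·x = 5.6576 hit at Δt = 1.5183 (t = 2.2770), x⁻ = (4.7048, -3.1473) → reset → x⁺ = (4.4036, -2.9528), jump to mode 2
Mode 2: guard c·x = -0.0491 hit at Δt = 0.9232 (t = 3.2002), x⁻ = (0.6671, -2.6165) → reset → x⁺ = (0.1304, -2.5379), jump to mode 1
Mode 1: guard c·x = 5.6576 hit at Δt = 1.5861 (t = 4.7863), x⁻ = (4.5943, -3.3242) → reset → x⁺ = (4.2965, -3.1245), jump to mode 2
Mode 2: guard c·x = -0.0491 hit at Δt = 0.8365 (t = 5.6227), x⁻ = (0.7166, -2.8264) → reset → x⁺ = (0.1719, -2.7142), jump to mode 1
Mode 1: flow for 0.4271 to horizon, guard not reached → x = (1.2699, -2.3453)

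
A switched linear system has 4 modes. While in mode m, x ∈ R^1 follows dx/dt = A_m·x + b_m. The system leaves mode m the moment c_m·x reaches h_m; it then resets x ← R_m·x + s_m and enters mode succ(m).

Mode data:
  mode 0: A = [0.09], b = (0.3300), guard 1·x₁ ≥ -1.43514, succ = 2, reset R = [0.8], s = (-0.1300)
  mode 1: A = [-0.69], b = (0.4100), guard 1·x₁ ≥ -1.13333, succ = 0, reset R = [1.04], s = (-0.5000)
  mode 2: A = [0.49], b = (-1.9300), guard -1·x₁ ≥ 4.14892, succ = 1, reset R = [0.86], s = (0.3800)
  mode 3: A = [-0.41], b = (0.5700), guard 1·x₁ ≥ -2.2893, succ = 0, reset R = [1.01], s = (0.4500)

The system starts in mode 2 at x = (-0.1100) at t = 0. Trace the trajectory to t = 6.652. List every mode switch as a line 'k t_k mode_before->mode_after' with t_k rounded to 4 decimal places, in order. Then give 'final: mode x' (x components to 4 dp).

Mode 2: guard c·x = 4.1489 hit at Δt = 1.4121 (t = 1.4121), x⁻ = (-4.1489) → reset → x⁺ = (-3.1881), jump to mode 1
Mode 1: guard c·x = -1.1333 hit at Δt = 1.1357 (t = 2.5478), x⁻ = (-1.1333) → reset → x⁺ = (-1.6787), jump to mode 0
Mode 0: guard c·x = -1.4351 hit at Δt = 1.2839 (t = 3.8317), x⁻ = (-1.4351) → reset → x⁺ = (-1.2781), jump to mode 2
Mode 2: guard c·x = 4.1489 hit at Δt = 0.8948 (t = 4.7265), x⁻ = (-4.1489) → reset → x⁺ = (-3.1881), jump to mode 1
Mode 1: guard c·x = -1.1333 hit at Δt = 1.1357 (t = 5.8622), x⁻ = (-1.1333) → reset → x⁺ = (-1.6787), jump to mode 0
Mode 0: flow for 0.7898 to horizon, guard not reached → x = (-1.5322)

1 1.4121 2->1
2 2.5478 1->0
3 3.8317 0->2
4 4.7265 2->1
5 5.8622 1->0
final: 0 -1.5322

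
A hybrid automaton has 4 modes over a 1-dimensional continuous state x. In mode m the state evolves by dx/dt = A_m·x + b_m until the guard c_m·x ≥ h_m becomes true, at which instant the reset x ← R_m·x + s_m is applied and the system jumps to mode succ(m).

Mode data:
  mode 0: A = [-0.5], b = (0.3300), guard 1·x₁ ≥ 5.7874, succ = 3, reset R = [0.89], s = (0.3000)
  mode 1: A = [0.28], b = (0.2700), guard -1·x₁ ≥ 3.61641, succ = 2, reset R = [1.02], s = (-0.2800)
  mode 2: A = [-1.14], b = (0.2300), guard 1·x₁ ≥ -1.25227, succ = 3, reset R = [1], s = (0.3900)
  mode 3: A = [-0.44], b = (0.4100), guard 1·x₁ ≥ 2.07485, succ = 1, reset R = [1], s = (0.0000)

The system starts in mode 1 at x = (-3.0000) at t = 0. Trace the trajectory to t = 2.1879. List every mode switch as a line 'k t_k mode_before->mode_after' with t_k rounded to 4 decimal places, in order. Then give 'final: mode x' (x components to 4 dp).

1 0.9447 1->2
2 1.8690 2->3
final: 3 -0.6274

Mode 1: guard c·x = 3.6164 hit at Δt = 0.9447 (t = 0.9447), x⁻ = (-3.6164) → reset → x⁺ = (-3.9687), jump to mode 2
Mode 2: guard c·x = -1.2523 hit at Δt = 0.9243 (t = 1.8690), x⁻ = (-1.2523) → reset → x⁺ = (-0.8623), jump to mode 3
Mode 3: flow for 0.3189 to horizon, guard not reached → x = (-0.6274)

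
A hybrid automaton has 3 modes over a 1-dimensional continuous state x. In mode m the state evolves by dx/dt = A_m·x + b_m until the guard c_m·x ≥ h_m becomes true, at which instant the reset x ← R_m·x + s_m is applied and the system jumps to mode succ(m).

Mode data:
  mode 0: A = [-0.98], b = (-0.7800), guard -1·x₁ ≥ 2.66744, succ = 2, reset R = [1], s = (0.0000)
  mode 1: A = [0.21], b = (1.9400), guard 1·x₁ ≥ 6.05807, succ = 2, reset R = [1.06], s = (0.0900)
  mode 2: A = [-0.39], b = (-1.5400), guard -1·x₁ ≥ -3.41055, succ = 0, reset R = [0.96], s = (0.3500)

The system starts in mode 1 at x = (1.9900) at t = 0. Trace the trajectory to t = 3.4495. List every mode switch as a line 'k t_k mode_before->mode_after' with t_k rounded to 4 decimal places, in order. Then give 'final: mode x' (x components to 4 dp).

Mode 1: guard c·x = 6.0581 hit at Δt = 1.4723 (t = 1.4723), x⁻ = (6.0581) → reset → x⁺ = (6.5116), jump to mode 2
Mode 2: guard c·x = -3.4106 hit at Δt = 0.9016 (t = 2.3739), x⁻ = (3.4106) → reset → x⁺ = (3.6241), jump to mode 0
Mode 0: flow for 1.0756 to horizon, guard not reached → x = (0.7445)

1 1.4723 1->2
2 2.3739 2->0
final: 0 0.7445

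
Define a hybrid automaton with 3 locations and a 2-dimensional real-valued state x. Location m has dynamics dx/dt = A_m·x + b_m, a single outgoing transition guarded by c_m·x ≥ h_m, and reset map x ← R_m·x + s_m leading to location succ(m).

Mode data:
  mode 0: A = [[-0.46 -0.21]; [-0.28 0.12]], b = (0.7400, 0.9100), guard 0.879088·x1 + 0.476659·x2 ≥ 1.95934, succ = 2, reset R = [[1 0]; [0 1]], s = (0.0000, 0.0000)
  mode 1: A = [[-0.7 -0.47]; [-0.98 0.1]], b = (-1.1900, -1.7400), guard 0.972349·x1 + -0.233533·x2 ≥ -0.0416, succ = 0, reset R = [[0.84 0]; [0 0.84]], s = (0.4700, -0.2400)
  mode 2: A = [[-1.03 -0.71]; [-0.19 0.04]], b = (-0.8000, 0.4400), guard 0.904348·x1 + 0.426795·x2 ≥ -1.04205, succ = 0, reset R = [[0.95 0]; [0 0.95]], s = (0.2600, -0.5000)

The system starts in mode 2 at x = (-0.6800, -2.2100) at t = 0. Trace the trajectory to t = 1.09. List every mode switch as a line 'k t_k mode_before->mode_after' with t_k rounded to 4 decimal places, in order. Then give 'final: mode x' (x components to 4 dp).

1 0.4276 2->0
final: 0 0.7441 -2.0781

Mode 2: guard c·x = -1.0420 hit at Δt = 0.4276 (t = 0.4276), x⁻ = (-0.1970, -2.0242) → reset → x⁺ = (0.0729, -2.4230), jump to mode 0
Mode 0: flow for 0.6624 to horizon, guard not reached → x = (0.7441, -2.0781)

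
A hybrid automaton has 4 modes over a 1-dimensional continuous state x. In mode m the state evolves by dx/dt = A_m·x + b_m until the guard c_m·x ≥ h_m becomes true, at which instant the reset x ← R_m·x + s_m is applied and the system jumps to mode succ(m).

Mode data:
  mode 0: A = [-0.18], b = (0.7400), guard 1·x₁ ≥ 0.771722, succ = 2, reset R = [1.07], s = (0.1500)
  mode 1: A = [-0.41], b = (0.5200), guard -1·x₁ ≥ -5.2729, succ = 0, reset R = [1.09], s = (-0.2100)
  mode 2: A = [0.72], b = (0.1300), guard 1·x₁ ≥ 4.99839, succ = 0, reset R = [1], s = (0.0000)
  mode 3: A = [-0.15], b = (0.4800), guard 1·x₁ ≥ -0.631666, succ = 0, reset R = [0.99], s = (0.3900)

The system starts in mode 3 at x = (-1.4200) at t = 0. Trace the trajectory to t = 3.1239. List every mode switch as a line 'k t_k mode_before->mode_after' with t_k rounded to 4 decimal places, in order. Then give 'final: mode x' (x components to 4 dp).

Mode 3: guard c·x = -0.6317 hit at Δt = 1.2473 (t = 1.2473), x⁻ = (-0.6317) → reset → x⁺ = (-0.2353), jump to mode 0
Mode 0: guard c·x = 0.7717 hit at Δt = 1.4643 (t = 2.7116), x⁻ = (0.7717) → reset → x⁺ = (0.9757), jump to mode 2
Mode 2: flow for 0.4123 to horizon, guard not reached → x = (1.3754)

1 1.2473 3->0
2 2.7116 0->2
final: 2 1.3754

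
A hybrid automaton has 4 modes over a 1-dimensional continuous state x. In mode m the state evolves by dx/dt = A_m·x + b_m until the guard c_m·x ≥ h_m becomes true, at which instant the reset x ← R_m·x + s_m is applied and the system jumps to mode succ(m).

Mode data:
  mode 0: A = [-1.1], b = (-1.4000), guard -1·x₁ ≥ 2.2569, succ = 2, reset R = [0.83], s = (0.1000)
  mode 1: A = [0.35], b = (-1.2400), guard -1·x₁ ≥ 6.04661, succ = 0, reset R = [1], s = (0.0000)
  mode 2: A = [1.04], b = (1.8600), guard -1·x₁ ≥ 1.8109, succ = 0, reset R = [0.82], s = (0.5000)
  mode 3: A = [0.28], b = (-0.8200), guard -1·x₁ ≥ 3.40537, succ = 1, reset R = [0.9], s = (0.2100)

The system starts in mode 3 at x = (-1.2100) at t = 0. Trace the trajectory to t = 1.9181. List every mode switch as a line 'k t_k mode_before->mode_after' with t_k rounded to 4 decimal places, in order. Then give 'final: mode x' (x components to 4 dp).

Mode 3: guard c·x = 3.4054 hit at Δt = 1.5199 (t = 1.5199), x⁻ = (-3.4054) → reset → x⁺ = (-2.8548), jump to mode 1
Mode 1: flow for 0.3982 to horizon, guard not reached → x = (-3.8116)

1 1.5199 3->1
final: 1 -3.8116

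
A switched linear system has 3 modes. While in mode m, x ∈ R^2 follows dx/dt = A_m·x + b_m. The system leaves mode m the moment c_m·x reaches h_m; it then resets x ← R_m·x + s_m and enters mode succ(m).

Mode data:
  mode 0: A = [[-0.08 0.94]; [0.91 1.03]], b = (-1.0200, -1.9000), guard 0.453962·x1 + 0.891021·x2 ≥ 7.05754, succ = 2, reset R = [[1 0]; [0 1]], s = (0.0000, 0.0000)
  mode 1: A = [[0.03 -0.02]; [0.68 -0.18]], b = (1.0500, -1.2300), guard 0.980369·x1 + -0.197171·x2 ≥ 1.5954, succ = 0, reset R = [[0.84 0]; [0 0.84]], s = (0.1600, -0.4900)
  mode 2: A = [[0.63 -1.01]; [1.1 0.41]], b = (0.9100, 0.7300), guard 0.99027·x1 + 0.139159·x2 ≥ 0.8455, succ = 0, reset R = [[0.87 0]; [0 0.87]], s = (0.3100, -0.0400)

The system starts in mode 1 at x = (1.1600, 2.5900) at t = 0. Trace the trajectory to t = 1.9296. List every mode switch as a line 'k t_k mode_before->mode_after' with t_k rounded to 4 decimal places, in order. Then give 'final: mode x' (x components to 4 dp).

1 0.8494 1->0
final: 0 2.9412 3.9758

Mode 1: guard c·x = 1.5954 hit at Δt = 0.8494 (t = 0.8494), x⁻ = (2.0536, 2.1193) → reset → x⁺ = (1.8850, 1.2902), jump to mode 0
Mode 0: flow for 1.0802 to horizon, guard not reached → x = (2.9412, 3.9758)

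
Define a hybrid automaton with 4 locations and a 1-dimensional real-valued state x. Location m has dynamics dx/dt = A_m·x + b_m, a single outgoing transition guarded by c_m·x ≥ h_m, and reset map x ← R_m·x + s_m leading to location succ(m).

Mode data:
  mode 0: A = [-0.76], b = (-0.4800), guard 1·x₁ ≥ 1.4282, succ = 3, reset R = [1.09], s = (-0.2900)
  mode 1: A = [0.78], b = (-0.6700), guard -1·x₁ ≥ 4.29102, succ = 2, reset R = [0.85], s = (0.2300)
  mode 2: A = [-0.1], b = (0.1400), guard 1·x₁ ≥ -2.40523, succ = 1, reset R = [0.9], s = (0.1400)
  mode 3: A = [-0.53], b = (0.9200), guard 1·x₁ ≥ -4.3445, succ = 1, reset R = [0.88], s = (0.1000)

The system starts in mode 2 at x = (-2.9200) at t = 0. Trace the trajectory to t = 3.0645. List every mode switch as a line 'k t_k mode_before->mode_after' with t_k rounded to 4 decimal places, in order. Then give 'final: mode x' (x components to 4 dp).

1 1.2688 2->1
2 2.0123 1->2
final: 2 -2.9362

Mode 2: guard c·x = -2.4052 hit at Δt = 1.2688 (t = 1.2688), x⁻ = (-2.4052) → reset → x⁺ = (-2.0247), jump to mode 1
Mode 1: guard c·x = 4.2910 hit at Δt = 0.7435 (t = 2.0123), x⁻ = (-4.2910) → reset → x⁺ = (-3.4174), jump to mode 2
Mode 2: flow for 1.0522 to horizon, guard not reached → x = (-2.9362)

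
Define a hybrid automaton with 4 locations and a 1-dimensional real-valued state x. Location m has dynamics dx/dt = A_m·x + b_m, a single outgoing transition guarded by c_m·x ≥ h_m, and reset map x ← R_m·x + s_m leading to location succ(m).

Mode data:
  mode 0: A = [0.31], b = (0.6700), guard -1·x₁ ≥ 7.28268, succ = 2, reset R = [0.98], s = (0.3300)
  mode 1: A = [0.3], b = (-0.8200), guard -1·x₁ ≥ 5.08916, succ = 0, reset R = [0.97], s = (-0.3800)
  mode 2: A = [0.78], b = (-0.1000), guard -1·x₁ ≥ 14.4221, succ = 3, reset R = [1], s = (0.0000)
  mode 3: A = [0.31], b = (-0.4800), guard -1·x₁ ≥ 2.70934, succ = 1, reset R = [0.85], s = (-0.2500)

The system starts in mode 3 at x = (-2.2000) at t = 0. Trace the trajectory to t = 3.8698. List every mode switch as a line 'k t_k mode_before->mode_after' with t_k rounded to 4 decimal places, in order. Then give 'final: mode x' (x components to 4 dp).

Mode 3: guard c·x = 2.7093 hit at Δt = 0.4110 (t = 0.4110), x⁻ = (-2.7093) → reset → x⁺ = (-2.5529), jump to mode 1
Mode 1: guard c·x = 5.0892 hit at Δt = 1.3063 (t = 1.7173), x⁻ = (-5.0892) → reset → x⁺ = (-5.3165), jump to mode 0
Mode 0: guard c·x = 7.2827 hit at Δt = 1.5625 (t = 3.2798), x⁻ = (-7.2827) → reset → x⁺ = (-6.8070), jump to mode 2
Mode 2: flow for 0.5900 to horizon, guard not reached → x = (-10.8599)

1 0.4110 3->1
2 1.7173 1->0
3 3.2798 0->2
final: 2 -10.8599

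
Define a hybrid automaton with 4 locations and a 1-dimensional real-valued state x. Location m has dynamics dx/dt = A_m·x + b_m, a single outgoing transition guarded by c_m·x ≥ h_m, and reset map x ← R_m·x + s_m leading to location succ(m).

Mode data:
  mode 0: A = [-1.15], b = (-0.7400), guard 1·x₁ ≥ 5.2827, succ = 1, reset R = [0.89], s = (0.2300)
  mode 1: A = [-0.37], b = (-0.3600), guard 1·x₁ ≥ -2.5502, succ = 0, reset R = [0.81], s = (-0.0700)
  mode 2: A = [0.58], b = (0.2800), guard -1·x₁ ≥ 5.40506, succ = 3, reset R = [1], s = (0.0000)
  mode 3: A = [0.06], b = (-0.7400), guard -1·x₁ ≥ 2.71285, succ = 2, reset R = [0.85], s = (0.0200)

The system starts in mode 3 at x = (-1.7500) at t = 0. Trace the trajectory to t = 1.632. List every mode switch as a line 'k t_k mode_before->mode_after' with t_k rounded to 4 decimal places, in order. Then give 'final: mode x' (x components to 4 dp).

1 1.1022 3->2
final: 2 -2.9346

Mode 3: guard c·x = 2.7128 hit at Δt = 1.1022 (t = 1.1022), x⁻ = (-2.7128) → reset → x⁺ = (-2.2859), jump to mode 2
Mode 2: flow for 0.5298 to horizon, guard not reached → x = (-2.9346)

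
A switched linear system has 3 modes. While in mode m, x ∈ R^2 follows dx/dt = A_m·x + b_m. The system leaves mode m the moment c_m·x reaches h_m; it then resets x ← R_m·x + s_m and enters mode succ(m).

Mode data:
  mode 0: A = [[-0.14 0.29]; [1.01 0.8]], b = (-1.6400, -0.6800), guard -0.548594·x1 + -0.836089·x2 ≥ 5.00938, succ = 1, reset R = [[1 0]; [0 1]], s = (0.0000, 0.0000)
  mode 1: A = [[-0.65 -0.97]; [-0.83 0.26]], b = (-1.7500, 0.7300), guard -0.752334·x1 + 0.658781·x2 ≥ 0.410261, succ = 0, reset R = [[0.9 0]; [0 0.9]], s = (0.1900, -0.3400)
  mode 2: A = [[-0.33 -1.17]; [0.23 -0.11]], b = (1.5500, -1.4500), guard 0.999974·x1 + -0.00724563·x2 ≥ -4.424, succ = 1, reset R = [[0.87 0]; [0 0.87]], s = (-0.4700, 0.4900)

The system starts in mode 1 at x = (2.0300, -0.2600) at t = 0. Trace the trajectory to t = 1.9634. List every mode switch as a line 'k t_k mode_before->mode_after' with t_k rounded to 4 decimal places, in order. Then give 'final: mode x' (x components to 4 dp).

Mode 1: guard c·x = 0.4103 hit at Δt = 1.5098 (t = 1.5098), x⁻ = (-0.5643, -0.0217) → reset → x⁺ = (-0.3179, -0.3595), jump to mode 0
Mode 0: flow for 0.4536 to horizon, guard not reached → x = (-1.1161, -1.2682)

1 1.5098 1->0
final: 0 -1.1161 -1.2682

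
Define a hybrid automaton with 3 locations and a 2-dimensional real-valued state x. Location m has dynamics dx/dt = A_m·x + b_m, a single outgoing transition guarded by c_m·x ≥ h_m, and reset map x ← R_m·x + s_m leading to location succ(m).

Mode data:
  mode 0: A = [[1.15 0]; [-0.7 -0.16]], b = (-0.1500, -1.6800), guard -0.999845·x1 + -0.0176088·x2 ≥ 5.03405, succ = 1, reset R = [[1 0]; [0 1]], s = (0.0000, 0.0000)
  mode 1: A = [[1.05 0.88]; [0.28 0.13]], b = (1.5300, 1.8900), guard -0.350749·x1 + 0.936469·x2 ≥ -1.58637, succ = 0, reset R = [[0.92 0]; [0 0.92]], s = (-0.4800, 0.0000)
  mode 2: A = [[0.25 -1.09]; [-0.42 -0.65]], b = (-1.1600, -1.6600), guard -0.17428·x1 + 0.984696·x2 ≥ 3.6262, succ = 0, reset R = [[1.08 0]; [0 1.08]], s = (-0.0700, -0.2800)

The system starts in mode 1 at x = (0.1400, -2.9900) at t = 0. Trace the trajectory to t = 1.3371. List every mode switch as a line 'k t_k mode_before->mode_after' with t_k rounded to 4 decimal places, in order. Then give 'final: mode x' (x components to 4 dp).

Mode 1: guard c·x = -1.5864 hit at Δt = 0.7407 (t = 0.7407), x⁻ = (-0.4423, -1.8597) → reset → x⁺ = (-0.8869, -1.7109), jump to mode 0
Mode 0: flow for 0.5964 to horizon, guard not reached → x = (-1.8895, -1.9775)

1 0.7407 1->0
final: 0 -1.8895 -1.9775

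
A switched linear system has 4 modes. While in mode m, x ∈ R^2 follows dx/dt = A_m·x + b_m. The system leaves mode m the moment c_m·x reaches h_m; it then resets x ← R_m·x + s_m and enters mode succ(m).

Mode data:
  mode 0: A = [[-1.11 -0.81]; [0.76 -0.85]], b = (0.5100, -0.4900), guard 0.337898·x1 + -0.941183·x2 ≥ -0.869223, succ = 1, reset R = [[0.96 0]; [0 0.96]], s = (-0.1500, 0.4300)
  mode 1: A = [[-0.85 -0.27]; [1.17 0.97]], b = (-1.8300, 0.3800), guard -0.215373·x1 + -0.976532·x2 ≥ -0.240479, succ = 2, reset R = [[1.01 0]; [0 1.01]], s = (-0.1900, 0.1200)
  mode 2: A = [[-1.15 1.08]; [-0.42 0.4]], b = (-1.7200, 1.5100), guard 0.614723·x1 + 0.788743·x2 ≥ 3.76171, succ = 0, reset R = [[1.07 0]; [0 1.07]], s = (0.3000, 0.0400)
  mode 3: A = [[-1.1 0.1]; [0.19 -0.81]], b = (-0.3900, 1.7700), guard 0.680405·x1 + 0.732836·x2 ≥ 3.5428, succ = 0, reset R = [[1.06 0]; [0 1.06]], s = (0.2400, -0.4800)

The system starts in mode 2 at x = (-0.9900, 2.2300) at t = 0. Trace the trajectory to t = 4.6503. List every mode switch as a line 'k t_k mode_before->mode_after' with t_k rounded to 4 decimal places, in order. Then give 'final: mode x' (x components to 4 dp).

Mode 2: guard c·x = 3.7617 hit at Δt = 0.7234 (t = 0.7234), x⁻ = (0.5397, 4.3486) → reset → x⁺ = (0.8775, 4.6930), jump to mode 0
Mode 0: guard c·x = -0.8692 hit at Δt = 1.4025 (t = 2.1259), x⁻ = (-0.5623, 0.7217) → reset → x⁺ = (-0.6898, 1.1228), jump to mode 1
Mode 1: guard c·x = -0.2405 hit at Δt = 1.5761 (t = 3.7020), x⁻ = (-2.0303, 0.6940) → reset → x⁺ = (-2.2406, 0.8210), jump to mode 2
Mode 2: flow for 0.9483 to horizon, guard not reached → x = (-0.2274, 3.5954)

1 0.7234 2->0
2 2.1259 0->1
3 3.7020 1->2
final: 2 -0.2274 3.5954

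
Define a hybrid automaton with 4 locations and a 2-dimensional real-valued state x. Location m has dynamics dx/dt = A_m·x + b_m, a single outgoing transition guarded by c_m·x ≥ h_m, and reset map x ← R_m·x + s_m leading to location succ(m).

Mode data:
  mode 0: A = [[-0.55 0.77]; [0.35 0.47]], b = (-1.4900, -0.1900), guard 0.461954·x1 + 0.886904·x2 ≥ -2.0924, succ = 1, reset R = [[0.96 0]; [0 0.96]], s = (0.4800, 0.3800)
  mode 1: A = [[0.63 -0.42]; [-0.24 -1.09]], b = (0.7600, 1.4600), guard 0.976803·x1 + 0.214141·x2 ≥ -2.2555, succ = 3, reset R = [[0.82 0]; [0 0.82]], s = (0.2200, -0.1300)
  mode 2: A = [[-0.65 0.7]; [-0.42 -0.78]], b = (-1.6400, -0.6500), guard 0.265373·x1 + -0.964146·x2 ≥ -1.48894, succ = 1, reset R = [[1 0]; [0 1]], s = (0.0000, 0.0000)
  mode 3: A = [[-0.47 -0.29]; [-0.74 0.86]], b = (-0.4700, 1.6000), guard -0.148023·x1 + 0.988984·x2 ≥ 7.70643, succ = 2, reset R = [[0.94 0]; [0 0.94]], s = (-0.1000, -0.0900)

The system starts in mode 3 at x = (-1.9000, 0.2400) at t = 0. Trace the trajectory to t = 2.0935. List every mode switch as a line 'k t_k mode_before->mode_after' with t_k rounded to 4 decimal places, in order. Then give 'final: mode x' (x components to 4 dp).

Mode 3: guard c·x = 7.7064 hit at Δt = 1.2382 (t = 1.2382), x⁻ = (-2.4587, 7.4243) → reset → x⁺ = (-2.4112, 6.8888), jump to mode 2
Mode 2: flow for 0.8553 to horizon, guard not reached → x = (-0.2367, 3.3745)

1 1.2382 3->2
final: 2 -0.2367 3.3745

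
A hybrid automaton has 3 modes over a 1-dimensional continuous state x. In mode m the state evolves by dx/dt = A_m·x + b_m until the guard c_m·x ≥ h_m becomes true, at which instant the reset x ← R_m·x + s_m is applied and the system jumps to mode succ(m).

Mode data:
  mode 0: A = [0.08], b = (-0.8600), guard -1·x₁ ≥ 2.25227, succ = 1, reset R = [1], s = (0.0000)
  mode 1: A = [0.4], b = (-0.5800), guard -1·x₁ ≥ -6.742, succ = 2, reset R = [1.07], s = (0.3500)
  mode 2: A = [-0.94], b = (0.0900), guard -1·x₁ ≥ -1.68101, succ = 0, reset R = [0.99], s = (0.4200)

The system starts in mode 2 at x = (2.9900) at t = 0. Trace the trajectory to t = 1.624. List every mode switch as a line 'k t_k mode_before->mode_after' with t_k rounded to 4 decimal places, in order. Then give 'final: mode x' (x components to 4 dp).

1 0.6404 2->0
final: 0 1.3748

Mode 2: guard c·x = -1.6810 hit at Δt = 0.6404 (t = 0.6404), x⁻ = (1.6810) → reset → x⁺ = (2.0842), jump to mode 0
Mode 0: flow for 0.9836 to horizon, guard not reached → x = (1.3748)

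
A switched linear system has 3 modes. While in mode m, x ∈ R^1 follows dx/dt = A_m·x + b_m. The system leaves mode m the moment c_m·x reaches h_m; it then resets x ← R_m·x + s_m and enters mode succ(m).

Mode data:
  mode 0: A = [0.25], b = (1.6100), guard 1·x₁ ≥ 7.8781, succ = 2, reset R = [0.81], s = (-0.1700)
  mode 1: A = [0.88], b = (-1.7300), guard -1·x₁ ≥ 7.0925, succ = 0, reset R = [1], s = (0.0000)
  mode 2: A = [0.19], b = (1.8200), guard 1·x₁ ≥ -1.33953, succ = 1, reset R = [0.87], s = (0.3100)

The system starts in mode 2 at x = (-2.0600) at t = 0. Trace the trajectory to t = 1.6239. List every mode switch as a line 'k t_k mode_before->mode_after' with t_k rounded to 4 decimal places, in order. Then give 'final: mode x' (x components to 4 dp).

1 0.4816 2->1
final: 1 -5.7434

Mode 2: guard c·x = -1.3395 hit at Δt = 0.4816 (t = 0.4816), x⁻ = (-1.3395) → reset → x⁺ = (-0.8554), jump to mode 1
Mode 1: flow for 1.1423 to horizon, guard not reached → x = (-5.7434)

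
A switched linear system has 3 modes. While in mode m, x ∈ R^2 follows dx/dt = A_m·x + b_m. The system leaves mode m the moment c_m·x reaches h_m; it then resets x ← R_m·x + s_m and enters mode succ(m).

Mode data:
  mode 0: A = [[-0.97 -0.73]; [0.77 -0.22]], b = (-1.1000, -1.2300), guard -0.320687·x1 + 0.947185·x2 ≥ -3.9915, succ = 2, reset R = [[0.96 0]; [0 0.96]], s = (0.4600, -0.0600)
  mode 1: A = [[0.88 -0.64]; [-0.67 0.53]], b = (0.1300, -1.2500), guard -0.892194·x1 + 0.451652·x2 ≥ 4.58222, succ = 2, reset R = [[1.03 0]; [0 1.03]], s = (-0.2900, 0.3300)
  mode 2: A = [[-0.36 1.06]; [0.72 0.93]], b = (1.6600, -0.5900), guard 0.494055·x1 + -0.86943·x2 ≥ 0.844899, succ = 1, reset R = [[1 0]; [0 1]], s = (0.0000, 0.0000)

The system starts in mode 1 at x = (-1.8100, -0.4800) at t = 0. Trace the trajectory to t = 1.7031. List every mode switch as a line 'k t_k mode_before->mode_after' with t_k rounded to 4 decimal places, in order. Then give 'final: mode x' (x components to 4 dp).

1 1.3606 1->2
final: 2 -4.2476 -0.7026

Mode 1: guard c·x = 4.5822 hit at Δt = 1.3606 (t = 1.3606), x⁻ = (-4.9656, 0.3364) → reset → x⁺ = (-5.4046, 0.6765), jump to mode 2
Mode 2: flow for 0.3425 to horizon, guard not reached → x = (-4.2476, -0.7026)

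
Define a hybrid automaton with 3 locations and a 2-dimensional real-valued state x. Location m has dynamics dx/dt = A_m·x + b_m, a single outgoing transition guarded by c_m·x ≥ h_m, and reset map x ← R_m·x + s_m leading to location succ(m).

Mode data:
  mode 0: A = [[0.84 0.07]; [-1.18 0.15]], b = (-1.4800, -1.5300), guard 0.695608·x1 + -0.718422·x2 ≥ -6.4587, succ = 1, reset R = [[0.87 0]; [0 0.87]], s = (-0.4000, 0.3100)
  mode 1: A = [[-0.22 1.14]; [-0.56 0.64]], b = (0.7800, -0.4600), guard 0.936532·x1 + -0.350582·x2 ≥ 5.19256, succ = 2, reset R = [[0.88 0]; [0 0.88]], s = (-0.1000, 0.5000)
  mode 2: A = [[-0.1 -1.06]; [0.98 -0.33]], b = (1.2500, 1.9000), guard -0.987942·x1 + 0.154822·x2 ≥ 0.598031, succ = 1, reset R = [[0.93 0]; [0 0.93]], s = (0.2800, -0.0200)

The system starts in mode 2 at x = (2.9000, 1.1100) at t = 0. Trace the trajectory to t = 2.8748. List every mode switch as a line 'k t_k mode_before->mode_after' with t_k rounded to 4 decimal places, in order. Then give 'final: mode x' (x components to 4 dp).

1 1.2373 2->1
2 2.5466 1->2
final: 2 4.6064 6.2710

Mode 2: guard c·x = 0.5980 hit at Δt = 1.2373 (t = 1.2373), x⁻ = (0.0816, 4.3831) → reset → x⁺ = (0.3559, 4.0563), jump to mode 1
Mode 1: guard c·x = 5.1926 hit at Δt = 1.3093 (t = 2.5466), x⁻ = (7.2341, 4.5136) → reset → x⁺ = (6.2660, 4.4720), jump to mode 2
Mode 2: flow for 0.3282 to horizon, guard not reached → x = (4.6064, 6.2710)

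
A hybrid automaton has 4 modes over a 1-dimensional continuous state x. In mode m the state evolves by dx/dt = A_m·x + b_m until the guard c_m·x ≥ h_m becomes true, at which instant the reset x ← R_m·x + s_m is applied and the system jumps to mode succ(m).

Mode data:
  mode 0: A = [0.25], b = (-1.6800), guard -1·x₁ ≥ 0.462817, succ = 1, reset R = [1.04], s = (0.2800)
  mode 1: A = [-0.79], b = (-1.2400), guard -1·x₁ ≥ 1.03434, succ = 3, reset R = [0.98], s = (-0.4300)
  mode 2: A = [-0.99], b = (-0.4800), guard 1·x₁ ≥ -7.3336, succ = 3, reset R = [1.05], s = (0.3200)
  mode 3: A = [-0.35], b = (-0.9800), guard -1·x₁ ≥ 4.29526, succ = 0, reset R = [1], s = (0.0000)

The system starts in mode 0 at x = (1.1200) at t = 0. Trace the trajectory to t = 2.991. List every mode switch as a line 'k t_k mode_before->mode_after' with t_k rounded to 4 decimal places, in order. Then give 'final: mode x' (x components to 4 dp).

1 0.9957 0->1
2 2.1837 1->3
final: 3 -1.7775

Mode 0: guard c·x = 0.4628 hit at Δt = 0.9957 (t = 0.9957), x⁻ = (-0.4628) → reset → x⁺ = (-0.2013), jump to mode 1
Mode 1: guard c·x = 1.0343 hit at Δt = 1.1880 (t = 2.1837), x⁻ = (-1.0343) → reset → x⁺ = (-1.4437), jump to mode 3
Mode 3: flow for 0.8073 to horizon, guard not reached → x = (-1.7775)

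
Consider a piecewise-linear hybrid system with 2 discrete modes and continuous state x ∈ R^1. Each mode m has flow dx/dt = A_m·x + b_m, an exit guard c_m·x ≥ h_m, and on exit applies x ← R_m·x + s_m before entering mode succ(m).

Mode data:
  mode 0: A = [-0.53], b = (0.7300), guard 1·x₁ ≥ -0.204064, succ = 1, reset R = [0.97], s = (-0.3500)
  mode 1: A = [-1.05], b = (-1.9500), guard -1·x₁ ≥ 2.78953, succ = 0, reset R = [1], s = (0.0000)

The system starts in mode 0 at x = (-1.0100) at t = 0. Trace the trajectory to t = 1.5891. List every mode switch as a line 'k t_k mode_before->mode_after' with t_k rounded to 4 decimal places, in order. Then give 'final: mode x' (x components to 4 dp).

Mode 0: guard c·x = -0.2041 hit at Δt = 0.7771 (t = 0.7771), x⁻ = (-0.2041) → reset → x⁺ = (-0.5479), jump to mode 1
Mode 1: flow for 0.8120 to horizon, guard not reached → x = (-1.2990)

1 0.7771 0->1
final: 1 -1.2990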